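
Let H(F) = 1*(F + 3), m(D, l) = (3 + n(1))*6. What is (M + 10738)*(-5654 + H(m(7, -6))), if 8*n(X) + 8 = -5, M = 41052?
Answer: -584476045/2 ≈ -2.9224e+8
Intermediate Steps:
n(X) = -13/8 (n(X) = -1 + (⅛)*(-5) = -1 - 5/8 = -13/8)
m(D, l) = 33/4 (m(D, l) = (3 - 13/8)*6 = (11/8)*6 = 33/4)
H(F) = 3 + F (H(F) = 1*(3 + F) = 3 + F)
(M + 10738)*(-5654 + H(m(7, -6))) = (41052 + 10738)*(-5654 + (3 + 33/4)) = 51790*(-5654 + 45/4) = 51790*(-22571/4) = -584476045/2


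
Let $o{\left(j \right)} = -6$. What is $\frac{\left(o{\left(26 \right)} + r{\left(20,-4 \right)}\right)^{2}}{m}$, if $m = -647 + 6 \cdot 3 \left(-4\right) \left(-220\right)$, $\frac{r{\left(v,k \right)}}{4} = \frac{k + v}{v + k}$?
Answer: $\frac{4}{15193} \approx 0.00026328$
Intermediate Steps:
$r{\left(v,k \right)} = 4$ ($r{\left(v,k \right)} = 4 \frac{k + v}{v + k} = 4 \frac{k + v}{k + v} = 4 \cdot 1 = 4$)
$m = 15193$ ($m = -647 + 18 \left(-4\right) \left(-220\right) = -647 - -15840 = -647 + 15840 = 15193$)
$\frac{\left(o{\left(26 \right)} + r{\left(20,-4 \right)}\right)^{2}}{m} = \frac{\left(-6 + 4\right)^{2}}{15193} = \left(-2\right)^{2} \cdot \frac{1}{15193} = 4 \cdot \frac{1}{15193} = \frac{4}{15193}$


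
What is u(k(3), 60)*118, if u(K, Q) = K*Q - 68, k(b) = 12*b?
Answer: 246856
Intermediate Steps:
u(K, Q) = -68 + K*Q
u(k(3), 60)*118 = (-68 + (12*3)*60)*118 = (-68 + 36*60)*118 = (-68 + 2160)*118 = 2092*118 = 246856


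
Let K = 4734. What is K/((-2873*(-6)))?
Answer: 789/2873 ≈ 0.27463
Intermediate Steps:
K/((-2873*(-6))) = 4734/((-2873*(-6))) = 4734/17238 = 4734*(1/17238) = 789/2873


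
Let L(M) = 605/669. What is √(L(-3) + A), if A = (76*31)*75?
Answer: √79084433445/669 ≈ 420.36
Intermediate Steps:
L(M) = 605/669 (L(M) = 605*(1/669) = 605/669)
A = 176700 (A = 2356*75 = 176700)
√(L(-3) + A) = √(605/669 + 176700) = √(118212905/669) = √79084433445/669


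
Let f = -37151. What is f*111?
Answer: -4123761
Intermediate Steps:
f*111 = -37151*111 = -4123761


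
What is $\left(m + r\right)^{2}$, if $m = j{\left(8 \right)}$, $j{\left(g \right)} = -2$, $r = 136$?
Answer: $17956$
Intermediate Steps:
$m = -2$
$\left(m + r\right)^{2} = \left(-2 + 136\right)^{2} = 134^{2} = 17956$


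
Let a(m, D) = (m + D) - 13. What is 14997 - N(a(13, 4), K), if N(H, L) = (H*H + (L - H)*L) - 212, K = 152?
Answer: -7303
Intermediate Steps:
a(m, D) = -13 + D + m (a(m, D) = (D + m) - 13 = -13 + D + m)
N(H, L) = -212 + H² + L*(L - H) (N(H, L) = (H² + L*(L - H)) - 212 = -212 + H² + L*(L - H))
14997 - N(a(13, 4), K) = 14997 - (-212 + (-13 + 4 + 13)² + 152² - 1*(-13 + 4 + 13)*152) = 14997 - (-212 + 4² + 23104 - 1*4*152) = 14997 - (-212 + 16 + 23104 - 608) = 14997 - 1*22300 = 14997 - 22300 = -7303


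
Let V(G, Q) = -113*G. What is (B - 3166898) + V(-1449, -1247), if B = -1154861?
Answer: -4158022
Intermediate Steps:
(B - 3166898) + V(-1449, -1247) = (-1154861 - 3166898) - 113*(-1449) = -4321759 + 163737 = -4158022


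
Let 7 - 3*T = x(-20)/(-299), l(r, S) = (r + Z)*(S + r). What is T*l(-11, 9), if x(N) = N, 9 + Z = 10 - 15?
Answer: 34550/299 ≈ 115.55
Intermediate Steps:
Z = -14 (Z = -9 + (10 - 15) = -9 - 5 = -14)
l(r, S) = (-14 + r)*(S + r) (l(r, S) = (r - 14)*(S + r) = (-14 + r)*(S + r))
T = 691/299 (T = 7/3 - (-20)/(3*(-299)) = 7/3 - (-20)*(-1)/(3*299) = 7/3 - ⅓*20/299 = 7/3 - 20/897 = 691/299 ≈ 2.3110)
T*l(-11, 9) = 691*((-11)² - 14*9 - 14*(-11) + 9*(-11))/299 = 691*(121 - 126 + 154 - 99)/299 = (691/299)*50 = 34550/299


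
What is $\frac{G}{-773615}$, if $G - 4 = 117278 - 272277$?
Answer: $\frac{30999}{154723} \approx 0.20035$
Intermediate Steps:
$G = -154995$ ($G = 4 + \left(117278 - 272277\right) = 4 - 154999 = -154995$)
$\frac{G}{-773615} = - \frac{154995}{-773615} = \left(-154995\right) \left(- \frac{1}{773615}\right) = \frac{30999}{154723}$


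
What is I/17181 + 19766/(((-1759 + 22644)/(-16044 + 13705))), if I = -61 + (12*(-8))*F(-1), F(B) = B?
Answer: -794322841019/358825185 ≈ -2213.7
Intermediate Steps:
I = 35 (I = -61 + (12*(-8))*(-1) = -61 - 96*(-1) = -61 + 96 = 35)
I/17181 + 19766/(((-1759 + 22644)/(-16044 + 13705))) = 35/17181 + 19766/(((-1759 + 22644)/(-16044 + 13705))) = 35*(1/17181) + 19766/((20885/(-2339))) = 35/17181 + 19766/((20885*(-1/2339))) = 35/17181 + 19766/(-20885/2339) = 35/17181 + 19766*(-2339/20885) = 35/17181 - 46232674/20885 = -794322841019/358825185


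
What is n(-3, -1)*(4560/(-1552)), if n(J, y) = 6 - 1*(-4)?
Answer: -2850/97 ≈ -29.381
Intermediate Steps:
n(J, y) = 10 (n(J, y) = 6 + 4 = 10)
n(-3, -1)*(4560/(-1552)) = 10*(4560/(-1552)) = 10*(4560*(-1/1552)) = 10*(-285/97) = -2850/97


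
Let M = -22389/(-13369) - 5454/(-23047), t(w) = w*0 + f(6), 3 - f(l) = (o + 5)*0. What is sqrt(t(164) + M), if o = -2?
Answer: 3*sqrt(51806508225943826)/308115343 ≈ 2.2162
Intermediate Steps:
f(l) = 3 (f(l) = 3 - (-2 + 5)*0 = 3 - 3*0 = 3 - 1*0 = 3 + 0 = 3)
t(w) = 3 (t(w) = w*0 + 3 = 0 + 3 = 3)
M = 588913809/308115343 (M = -22389*(-1/13369) - 5454*(-1/23047) = 22389/13369 + 5454/23047 = 588913809/308115343 ≈ 1.9113)
sqrt(t(164) + M) = sqrt(3 + 588913809/308115343) = sqrt(1513259838/308115343) = 3*sqrt(51806508225943826)/308115343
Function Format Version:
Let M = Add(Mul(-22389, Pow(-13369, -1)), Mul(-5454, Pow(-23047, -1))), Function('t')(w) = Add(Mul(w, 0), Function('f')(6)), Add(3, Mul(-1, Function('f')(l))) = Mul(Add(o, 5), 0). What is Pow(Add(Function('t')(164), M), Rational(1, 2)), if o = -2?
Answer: Mul(Rational(3, 308115343), Pow(51806508225943826, Rational(1, 2))) ≈ 2.2162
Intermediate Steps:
Function('f')(l) = 3 (Function('f')(l) = Add(3, Mul(-1, Mul(Add(-2, 5), 0))) = Add(3, Mul(-1, Mul(3, 0))) = Add(3, Mul(-1, 0)) = Add(3, 0) = 3)
Function('t')(w) = 3 (Function('t')(w) = Add(Mul(w, 0), 3) = Add(0, 3) = 3)
M = Rational(588913809, 308115343) (M = Add(Mul(-22389, Rational(-1, 13369)), Mul(-5454, Rational(-1, 23047))) = Add(Rational(22389, 13369), Rational(5454, 23047)) = Rational(588913809, 308115343) ≈ 1.9113)
Pow(Add(Function('t')(164), M), Rational(1, 2)) = Pow(Add(3, Rational(588913809, 308115343)), Rational(1, 2)) = Pow(Rational(1513259838, 308115343), Rational(1, 2)) = Mul(Rational(3, 308115343), Pow(51806508225943826, Rational(1, 2)))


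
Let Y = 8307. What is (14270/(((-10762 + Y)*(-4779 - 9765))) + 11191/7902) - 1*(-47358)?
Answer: 24744858342467/522490776 ≈ 47359.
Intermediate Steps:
(14270/(((-10762 + Y)*(-4779 - 9765))) + 11191/7902) - 1*(-47358) = (14270/(((-10762 + 8307)*(-4779 - 9765))) + 11191/7902) - 1*(-47358) = (14270/((-2455*(-14544))) + 11191*(1/7902)) + 47358 = (14270/35705520 + 11191/7902) + 47358 = (14270*(1/35705520) + 11191/7902) + 47358 = (1427/3570552 + 11191/7902) + 47358 = 740172659/522490776 + 47358 = 24744858342467/522490776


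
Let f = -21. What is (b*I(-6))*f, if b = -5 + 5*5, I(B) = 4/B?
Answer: 280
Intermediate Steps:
b = 20 (b = -5 + 25 = 20)
(b*I(-6))*f = (20*(4/(-6)))*(-21) = (20*(4*(-⅙)))*(-21) = (20*(-⅔))*(-21) = -40/3*(-21) = 280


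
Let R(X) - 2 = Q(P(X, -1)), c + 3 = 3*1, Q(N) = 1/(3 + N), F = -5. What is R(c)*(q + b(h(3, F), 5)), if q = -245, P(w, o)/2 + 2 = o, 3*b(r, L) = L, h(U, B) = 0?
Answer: -3650/9 ≈ -405.56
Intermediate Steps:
b(r, L) = L/3
P(w, o) = -4 + 2*o
c = 0 (c = -3 + 3*1 = -3 + 3 = 0)
R(X) = 5/3 (R(X) = 2 + 1/(3 + (-4 + 2*(-1))) = 2 + 1/(3 + (-4 - 2)) = 2 + 1/(3 - 6) = 2 + 1/(-3) = 2 - 1/3 = 5/3)
R(c)*(q + b(h(3, F), 5)) = 5*(-245 + (1/3)*5)/3 = 5*(-245 + 5/3)/3 = (5/3)*(-730/3) = -3650/9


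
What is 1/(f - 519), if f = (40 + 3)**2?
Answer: 1/1330 ≈ 0.00075188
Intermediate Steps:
f = 1849 (f = 43**2 = 1849)
1/(f - 519) = 1/(1849 - 519) = 1/1330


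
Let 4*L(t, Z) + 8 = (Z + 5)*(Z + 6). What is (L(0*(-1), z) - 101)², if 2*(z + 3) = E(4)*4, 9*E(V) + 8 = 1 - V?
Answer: 69689104/6561 ≈ 10622.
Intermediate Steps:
E(V) = -7/9 - V/9 (E(V) = -8/9 + (1 - V)/9 = -8/9 + (⅑ - V/9) = -7/9 - V/9)
z = -49/9 (z = -3 + ((-7/9 - ⅑*4)*4)/2 = -3 + ((-7/9 - 4/9)*4)/2 = -3 + (-11/9*4)/2 = -3 + (½)*(-44/9) = -3 - 22/9 = -49/9 ≈ -5.4444)
L(t, Z) = -2 + (5 + Z)*(6 + Z)/4 (L(t, Z) = -2 + ((Z + 5)*(Z + 6))/4 = -2 + ((5 + Z)*(6 + Z))/4 = -2 + (5 + Z)*(6 + Z)/4)
(L(0*(-1), z) - 101)² = ((11/2 + (-49/9)²/4 + (11/4)*(-49/9)) - 101)² = ((11/2 + (¼)*(2401/81) - 539/36) - 101)² = ((11/2 + 2401/324 - 539/36) - 101)² = (-167/81 - 101)² = (-8348/81)² = 69689104/6561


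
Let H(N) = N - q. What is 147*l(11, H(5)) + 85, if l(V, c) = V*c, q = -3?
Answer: 13021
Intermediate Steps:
H(N) = 3 + N (H(N) = N - 1*(-3) = N + 3 = 3 + N)
147*l(11, H(5)) + 85 = 147*(11*(3 + 5)) + 85 = 147*(11*8) + 85 = 147*88 + 85 = 12936 + 85 = 13021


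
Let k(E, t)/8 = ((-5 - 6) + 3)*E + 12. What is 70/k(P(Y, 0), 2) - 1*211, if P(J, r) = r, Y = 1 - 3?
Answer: -10093/48 ≈ -210.27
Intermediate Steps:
Y = -2
k(E, t) = 96 - 64*E (k(E, t) = 8*(((-5 - 6) + 3)*E + 12) = 8*((-11 + 3)*E + 12) = 8*(-8*E + 12) = 8*(12 - 8*E) = 96 - 64*E)
70/k(P(Y, 0), 2) - 1*211 = 70/(96 - 64*0) - 1*211 = 70/(96 + 0) - 211 = 70/96 - 211 = 70*(1/96) - 211 = 35/48 - 211 = -10093/48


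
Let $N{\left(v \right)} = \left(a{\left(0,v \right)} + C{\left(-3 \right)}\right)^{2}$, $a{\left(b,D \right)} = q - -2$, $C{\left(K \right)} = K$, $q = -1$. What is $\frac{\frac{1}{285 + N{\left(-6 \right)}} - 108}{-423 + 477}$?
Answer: $- \frac{31211}{15606} \approx -1.9999$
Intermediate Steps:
$a{\left(b,D \right)} = 1$ ($a{\left(b,D \right)} = -1 - -2 = -1 + 2 = 1$)
$N{\left(v \right)} = 4$ ($N{\left(v \right)} = \left(1 - 3\right)^{2} = \left(-2\right)^{2} = 4$)
$\frac{\frac{1}{285 + N{\left(-6 \right)}} - 108}{-423 + 477} = \frac{\frac{1}{285 + 4} - 108}{-423 + 477} = \frac{\frac{1}{289} - 108}{54} = \left(\frac{1}{289} - 108\right) \frac{1}{54} = \left(- \frac{31211}{289}\right) \frac{1}{54} = - \frac{31211}{15606}$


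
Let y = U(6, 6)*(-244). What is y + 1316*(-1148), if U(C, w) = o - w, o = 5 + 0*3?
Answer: -1510524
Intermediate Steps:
o = 5 (o = 5 + 0 = 5)
U(C, w) = 5 - w
y = 244 (y = (5 - 1*6)*(-244) = (5 - 6)*(-244) = -1*(-244) = 244)
y + 1316*(-1148) = 244 + 1316*(-1148) = 244 - 1510768 = -1510524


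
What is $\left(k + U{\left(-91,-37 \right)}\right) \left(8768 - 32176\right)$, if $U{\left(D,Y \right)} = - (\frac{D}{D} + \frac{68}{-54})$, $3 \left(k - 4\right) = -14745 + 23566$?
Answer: $- \frac{1861029632}{27} \approx -6.8927 \cdot 10^{7}$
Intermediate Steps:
$k = \frac{8833}{3}$ ($k = 4 + \frac{-14745 + 23566}{3} = 4 + \frac{1}{3} \cdot 8821 = 4 + \frac{8821}{3} = \frac{8833}{3} \approx 2944.3$)
$U{\left(D,Y \right)} = \frac{7}{27}$ ($U{\left(D,Y \right)} = - (1 + 68 \left(- \frac{1}{54}\right)) = - (1 - \frac{34}{27}) = \left(-1\right) \left(- \frac{7}{27}\right) = \frac{7}{27}$)
$\left(k + U{\left(-91,-37 \right)}\right) \left(8768 - 32176\right) = \left(\frac{8833}{3} + \frac{7}{27}\right) \left(8768 - 32176\right) = \frac{79504}{27} \left(-23408\right) = - \frac{1861029632}{27}$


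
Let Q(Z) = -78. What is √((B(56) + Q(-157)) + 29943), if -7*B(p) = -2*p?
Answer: √29881 ≈ 172.86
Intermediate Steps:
B(p) = 2*p/7 (B(p) = -(-2)*p/7 = 2*p/7)
√((B(56) + Q(-157)) + 29943) = √(((2/7)*56 - 78) + 29943) = √((16 - 78) + 29943) = √(-62 + 29943) = √29881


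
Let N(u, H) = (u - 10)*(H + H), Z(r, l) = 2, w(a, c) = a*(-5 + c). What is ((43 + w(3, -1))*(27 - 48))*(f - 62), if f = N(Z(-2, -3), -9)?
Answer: -43050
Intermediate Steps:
N(u, H) = 2*H*(-10 + u) (N(u, H) = (-10 + u)*(2*H) = 2*H*(-10 + u))
f = 144 (f = 2*(-9)*(-10 + 2) = 2*(-9)*(-8) = 144)
((43 + w(3, -1))*(27 - 48))*(f - 62) = ((43 + 3*(-5 - 1))*(27 - 48))*(144 - 62) = ((43 + 3*(-6))*(-21))*82 = ((43 - 18)*(-21))*82 = (25*(-21))*82 = -525*82 = -43050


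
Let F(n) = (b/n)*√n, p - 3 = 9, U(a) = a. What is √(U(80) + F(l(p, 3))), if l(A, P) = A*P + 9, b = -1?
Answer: √(18000 - 15*√5)/15 ≈ 8.9359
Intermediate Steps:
p = 12 (p = 3 + 9 = 12)
l(A, P) = 9 + A*P
F(n) = -1/√n (F(n) = (-1/n)*√n = -1/√n)
√(U(80) + F(l(p, 3))) = √(80 - 1/√(9 + 12*3)) = √(80 - 1/√(9 + 36)) = √(80 - 1/√45) = √(80 - √5/15)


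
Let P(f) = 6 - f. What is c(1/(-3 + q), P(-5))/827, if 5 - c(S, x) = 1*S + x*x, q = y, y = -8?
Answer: -1275/9097 ≈ -0.14016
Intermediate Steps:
q = -8
c(S, x) = 5 - S - x² (c(S, x) = 5 - (1*S + x*x) = 5 - (S + x²) = 5 + (-S - x²) = 5 - S - x²)
c(1/(-3 + q), P(-5))/827 = (5 - 1/(-3 - 8) - (6 - 1*(-5))²)/827 = (5 - 1/(-11) - (6 + 5)²)/827 = (5 - 1*(-1/11) - 1*11²)/827 = (5 + 1/11 - 1*121)/827 = (5 + 1/11 - 121)/827 = (1/827)*(-1275/11) = -1275/9097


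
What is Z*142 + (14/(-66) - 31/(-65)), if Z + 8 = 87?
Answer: 24063178/2145 ≈ 11218.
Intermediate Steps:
Z = 79 (Z = -8 + 87 = 79)
Z*142 + (14/(-66) - 31/(-65)) = 79*142 + (14/(-66) - 31/(-65)) = 11218 + (14*(-1/66) - 31*(-1/65)) = 11218 + (-7/33 + 31/65) = 11218 + 568/2145 = 24063178/2145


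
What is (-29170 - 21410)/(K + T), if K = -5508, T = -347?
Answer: 10116/1171 ≈ 8.6388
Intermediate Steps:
(-29170 - 21410)/(K + T) = (-29170 - 21410)/(-5508 - 347) = -50580/(-5855) = -50580*(-1/5855) = 10116/1171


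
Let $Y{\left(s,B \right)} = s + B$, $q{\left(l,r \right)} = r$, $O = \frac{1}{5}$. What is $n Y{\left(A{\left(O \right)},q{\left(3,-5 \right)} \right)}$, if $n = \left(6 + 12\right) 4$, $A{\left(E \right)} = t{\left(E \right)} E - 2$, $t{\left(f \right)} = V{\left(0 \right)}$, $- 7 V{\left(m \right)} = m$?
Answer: $-504$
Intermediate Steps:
$O = \frac{1}{5} \approx 0.2$
$V{\left(m \right)} = - \frac{m}{7}$
$t{\left(f \right)} = 0$ ($t{\left(f \right)} = \left(- \frac{1}{7}\right) 0 = 0$)
$A{\left(E \right)} = -2$ ($A{\left(E \right)} = 0 E - 2 = 0 - 2 = -2$)
$Y{\left(s,B \right)} = B + s$
$n = 72$ ($n = 18 \cdot 4 = 72$)
$n Y{\left(A{\left(O \right)},q{\left(3,-5 \right)} \right)} = 72 \left(-5 - 2\right) = 72 \left(-7\right) = -504$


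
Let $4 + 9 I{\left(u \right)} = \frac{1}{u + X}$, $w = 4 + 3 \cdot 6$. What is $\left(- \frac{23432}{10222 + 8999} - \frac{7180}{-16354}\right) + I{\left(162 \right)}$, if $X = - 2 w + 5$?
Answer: $- \frac{70962936455}{57995773173} \approx -1.2236$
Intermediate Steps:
$w = 22$ ($w = 4 + 18 = 22$)
$X = -39$ ($X = \left(-2\right) 22 + 5 = -44 + 5 = -39$)
$I{\left(u \right)} = - \frac{4}{9} + \frac{1}{9 \left(-39 + u\right)}$ ($I{\left(u \right)} = - \frac{4}{9} + \frac{1}{9 \left(u - 39\right)} = - \frac{4}{9} + \frac{1}{9 \left(-39 + u\right)}$)
$\left(- \frac{23432}{10222 + 8999} - \frac{7180}{-16354}\right) + I{\left(162 \right)} = \left(- \frac{23432}{10222 + 8999} - \frac{7180}{-16354}\right) + \frac{157 - 648}{9 \left(-39 + 162\right)} = \left(- \frac{23432}{19221} - - \frac{3590}{8177}\right) + \frac{157 - 648}{9 \cdot 123} = \left(\left(-23432\right) \frac{1}{19221} + \frac{3590}{8177}\right) + \frac{1}{9} \cdot \frac{1}{123} \left(-491\right) = \left(- \frac{23432}{19221} + \frac{3590}{8177}\right) - \frac{491}{1107} = - \frac{122600074}{157170117} - \frac{491}{1107} = - \frac{70962936455}{57995773173}$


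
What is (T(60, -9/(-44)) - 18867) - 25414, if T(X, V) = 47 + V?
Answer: -1946287/44 ≈ -44234.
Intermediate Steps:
(T(60, -9/(-44)) - 18867) - 25414 = ((47 - 9/(-44)) - 18867) - 25414 = ((47 - 9*(-1/44)) - 18867) - 25414 = ((47 + 9/44) - 18867) - 25414 = (2077/44 - 18867) - 25414 = -828071/44 - 25414 = -1946287/44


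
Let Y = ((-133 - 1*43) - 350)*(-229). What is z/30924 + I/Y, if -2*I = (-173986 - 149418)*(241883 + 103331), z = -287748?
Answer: 23974979226515/51734993 ≈ 4.6342e+5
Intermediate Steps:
I = 55821794228 (I = -(-173986 - 149418)*(241883 + 103331)/2 = -(-161702)*345214 = -1/2*(-111643588456) = 55821794228)
Y = 120454 (Y = ((-133 - 43) - 350)*(-229) = (-176 - 350)*(-229) = -526*(-229) = 120454)
z/30924 + I/Y = -287748/30924 + 55821794228/120454 = -287748*1/30924 + 55821794228*(1/120454) = -7993/859 + 27910897114/60227 = 23974979226515/51734993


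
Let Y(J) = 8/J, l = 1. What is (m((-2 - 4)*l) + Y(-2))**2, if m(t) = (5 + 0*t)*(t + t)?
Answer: 4096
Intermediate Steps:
m(t) = 10*t (m(t) = (5 + 0)*(2*t) = 5*(2*t) = 10*t)
(m((-2 - 4)*l) + Y(-2))**2 = (10*((-2 - 4)*1) + 8/(-2))**2 = (10*(-6*1) + 8*(-1/2))**2 = (10*(-6) - 4)**2 = (-60 - 4)**2 = (-64)**2 = 4096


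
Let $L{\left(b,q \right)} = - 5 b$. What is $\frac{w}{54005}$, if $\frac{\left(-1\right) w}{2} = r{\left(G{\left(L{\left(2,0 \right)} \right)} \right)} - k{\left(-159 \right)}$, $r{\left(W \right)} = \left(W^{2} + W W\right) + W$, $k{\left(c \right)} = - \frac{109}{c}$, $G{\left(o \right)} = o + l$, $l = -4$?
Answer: $- \frac{119986}{8586795} \approx -0.013973$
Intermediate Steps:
$G{\left(o \right)} = -4 + o$ ($G{\left(o \right)} = o - 4 = -4 + o$)
$r{\left(W \right)} = W + 2 W^{2}$ ($r{\left(W \right)} = \left(W^{2} + W^{2}\right) + W = 2 W^{2} + W = W + 2 W^{2}$)
$w = - \frac{119986}{159}$ ($w = - 2 \left(\left(-4 - 10\right) \left(1 + 2 \left(-4 - 10\right)\right) - - \frac{109}{-159}\right) = - 2 \left(\left(-4 - 10\right) \left(1 + 2 \left(-4 - 10\right)\right) - \left(-109\right) \left(- \frac{1}{159}\right)\right) = - 2 \left(- 14 \left(1 + 2 \left(-14\right)\right) - \frac{109}{159}\right) = - 2 \left(- 14 \left(1 - 28\right) - \frac{109}{159}\right) = - 2 \left(\left(-14\right) \left(-27\right) - \frac{109}{159}\right) = - 2 \left(378 - \frac{109}{159}\right) = \left(-2\right) \frac{59993}{159} = - \frac{119986}{159} \approx -754.63$)
$\frac{w}{54005} = - \frac{119986}{159 \cdot 54005} = \left(- \frac{119986}{159}\right) \frac{1}{54005} = - \frac{119986}{8586795}$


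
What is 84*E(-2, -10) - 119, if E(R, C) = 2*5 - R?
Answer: 889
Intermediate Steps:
E(R, C) = 10 - R
84*E(-2, -10) - 119 = 84*(10 - 1*(-2)) - 119 = 84*(10 + 2) - 119 = 84*12 - 119 = 1008 - 119 = 889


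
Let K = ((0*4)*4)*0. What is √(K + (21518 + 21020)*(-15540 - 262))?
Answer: 2*I*√168046369 ≈ 25927.0*I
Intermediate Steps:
K = 0 (K = (0*4)*0 = 0*0 = 0)
√(K + (21518 + 21020)*(-15540 - 262)) = √(0 + (21518 + 21020)*(-15540 - 262)) = √(0 + 42538*(-15802)) = √(0 - 672185476) = √(-672185476) = 2*I*√168046369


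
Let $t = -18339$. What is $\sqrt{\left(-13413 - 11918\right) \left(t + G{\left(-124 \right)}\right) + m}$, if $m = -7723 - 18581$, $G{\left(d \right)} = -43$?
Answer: $\sqrt{465608138} \approx 21578.0$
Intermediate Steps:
$m = -26304$
$\sqrt{\left(-13413 - 11918\right) \left(t + G{\left(-124 \right)}\right) + m} = \sqrt{\left(-13413 - 11918\right) \left(-18339 - 43\right) - 26304} = \sqrt{\left(-25331\right) \left(-18382\right) - 26304} = \sqrt{465634442 - 26304} = \sqrt{465608138}$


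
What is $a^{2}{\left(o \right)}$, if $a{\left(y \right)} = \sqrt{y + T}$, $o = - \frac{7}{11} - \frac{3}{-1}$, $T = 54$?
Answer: $\frac{620}{11} \approx 56.364$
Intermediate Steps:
$o = \frac{26}{11}$ ($o = \left(-7\right) \frac{1}{11} - -3 = - \frac{7}{11} + 3 = \frac{26}{11} \approx 2.3636$)
$a{\left(y \right)} = \sqrt{54 + y}$ ($a{\left(y \right)} = \sqrt{y + 54} = \sqrt{54 + y}$)
$a^{2}{\left(o \right)} = \left(\sqrt{54 + \frac{26}{11}}\right)^{2} = \left(\sqrt{\frac{620}{11}}\right)^{2} = \left(\frac{2 \sqrt{1705}}{11}\right)^{2} = \frac{620}{11}$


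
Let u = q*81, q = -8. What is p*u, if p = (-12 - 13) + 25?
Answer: 0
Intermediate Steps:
p = 0 (p = -25 + 25 = 0)
u = -648 (u = -8*81 = -648)
p*u = 0*(-648) = 0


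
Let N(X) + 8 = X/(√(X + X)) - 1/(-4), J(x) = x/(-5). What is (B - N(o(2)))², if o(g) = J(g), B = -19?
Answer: 10109/80 + 9*I*√5/2 ≈ 126.36 + 10.062*I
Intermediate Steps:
J(x) = -x/5 (J(x) = x*(-⅕) = -x/5)
o(g) = -g/5
N(X) = -31/4 + √2*√X/2 (N(X) = -8 + (X/(√(X + X)) - 1/(-4)) = -8 + (X/(√(2*X)) - 1*(-¼)) = -8 + (X/((√2*√X)) + ¼) = -8 + (X*(√2/(2*√X)) + ¼) = -8 + (√2*√X/2 + ¼) = -8 + (¼ + √2*√X/2) = -31/4 + √2*√X/2)
(B - N(o(2)))² = (-19 - (-31/4 + √2*√(-⅕*2)/2))² = (-19 - (-31/4 + √2*√(-⅖)/2))² = (-19 - (-31/4 + √2*(I*√10/5)/2))² = (-19 - (-31/4 + I*√5/5))² = (-19 + (31/4 - I*√5/5))² = (-45/4 - I*√5/5)²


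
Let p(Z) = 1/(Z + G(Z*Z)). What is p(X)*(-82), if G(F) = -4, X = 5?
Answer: -82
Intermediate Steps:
p(Z) = 1/(-4 + Z) (p(Z) = 1/(Z - 4) = 1/(-4 + Z))
p(X)*(-82) = -82/(-4 + 5) = -82/1 = 1*(-82) = -82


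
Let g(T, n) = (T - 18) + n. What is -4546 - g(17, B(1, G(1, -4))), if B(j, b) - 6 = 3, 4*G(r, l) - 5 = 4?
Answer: -4554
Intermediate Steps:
G(r, l) = 9/4 (G(r, l) = 5/4 + (1/4)*4 = 5/4 + 1 = 9/4)
B(j, b) = 9 (B(j, b) = 6 + 3 = 9)
g(T, n) = -18 + T + n (g(T, n) = (-18 + T) + n = -18 + T + n)
-4546 - g(17, B(1, G(1, -4))) = -4546 - (-18 + 17 + 9) = -4546 - 1*8 = -4546 - 8 = -4554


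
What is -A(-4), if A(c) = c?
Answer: 4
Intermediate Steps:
-A(-4) = -1*(-4) = 4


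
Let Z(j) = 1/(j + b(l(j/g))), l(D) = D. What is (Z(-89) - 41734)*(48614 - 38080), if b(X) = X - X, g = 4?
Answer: -39126720618/89 ≈ -4.3963e+8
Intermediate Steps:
b(X) = 0
Z(j) = 1/j (Z(j) = 1/(j + 0) = 1/j)
(Z(-89) - 41734)*(48614 - 38080) = (1/(-89) - 41734)*(48614 - 38080) = (-1/89 - 41734)*10534 = -3714327/89*10534 = -39126720618/89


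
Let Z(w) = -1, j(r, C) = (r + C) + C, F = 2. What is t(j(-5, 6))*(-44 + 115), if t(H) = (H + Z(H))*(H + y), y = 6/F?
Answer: 4260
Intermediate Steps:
j(r, C) = r + 2*C (j(r, C) = (C + r) + C = r + 2*C)
y = 3 (y = 6/2 = 6*(1/2) = 3)
t(H) = (-1 + H)*(3 + H) (t(H) = (H - 1)*(H + 3) = (-1 + H)*(3 + H))
t(j(-5, 6))*(-44 + 115) = (-3 + (-5 + 2*6)**2 + 2*(-5 + 2*6))*(-44 + 115) = (-3 + (-5 + 12)**2 + 2*(-5 + 12))*71 = (-3 + 7**2 + 2*7)*71 = (-3 + 49 + 14)*71 = 60*71 = 4260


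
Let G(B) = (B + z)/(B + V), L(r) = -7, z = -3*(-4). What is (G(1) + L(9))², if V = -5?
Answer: 1681/16 ≈ 105.06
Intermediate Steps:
z = 12
G(B) = (12 + B)/(-5 + B) (G(B) = (B + 12)/(B - 5) = (12 + B)/(-5 + B))
(G(1) + L(9))² = ((12 + 1)/(-5 + 1) - 7)² = (13/(-4) - 7)² = (-¼*13 - 7)² = (-13/4 - 7)² = (-41/4)² = 1681/16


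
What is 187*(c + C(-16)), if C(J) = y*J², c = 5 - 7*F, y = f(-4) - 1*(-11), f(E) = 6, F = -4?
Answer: 819995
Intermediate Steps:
y = 17 (y = 6 - 1*(-11) = 6 + 11 = 17)
c = 33 (c = 5 - 7*(-4) = 5 + 28 = 33)
C(J) = 17*J²
187*(c + C(-16)) = 187*(33 + 17*(-16)²) = 187*(33 + 17*256) = 187*(33 + 4352) = 187*4385 = 819995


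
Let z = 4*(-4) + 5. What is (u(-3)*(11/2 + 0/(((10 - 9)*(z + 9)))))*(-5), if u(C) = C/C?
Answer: -55/2 ≈ -27.500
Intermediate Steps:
z = -11 (z = -16 + 5 = -11)
u(C) = 1
(u(-3)*(11/2 + 0/(((10 - 9)*(z + 9)))))*(-5) = (1*(11/2 + 0/(((10 - 9)*(-11 + 9)))))*(-5) = (1*(11*(½) + 0/((1*(-2)))))*(-5) = (1*(11/2 + 0/(-2)))*(-5) = (1*(11/2 + 0*(-½)))*(-5) = (1*(11/2 + 0))*(-5) = (1*(11/2))*(-5) = (11/2)*(-5) = -55/2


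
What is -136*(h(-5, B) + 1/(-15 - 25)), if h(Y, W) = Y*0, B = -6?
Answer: 17/5 ≈ 3.4000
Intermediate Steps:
h(Y, W) = 0
-136*(h(-5, B) + 1/(-15 - 25)) = -136*(0 + 1/(-15 - 25)) = -136*(0 + 1/(-40)) = -136*(0 - 1/40) = -136*(-1/40) = 17/5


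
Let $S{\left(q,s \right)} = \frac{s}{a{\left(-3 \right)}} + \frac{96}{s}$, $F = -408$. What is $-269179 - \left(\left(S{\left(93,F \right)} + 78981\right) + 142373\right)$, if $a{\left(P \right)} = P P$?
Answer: $- \frac{25014859}{51} \approx -4.9049 \cdot 10^{5}$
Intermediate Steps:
$a{\left(P \right)} = P^{2}$
$S{\left(q,s \right)} = \frac{96}{s} + \frac{s}{9}$ ($S{\left(q,s \right)} = \frac{s}{\left(-3\right)^{2}} + \frac{96}{s} = \frac{s}{9} + \frac{96}{s} = \frac{96}{s} + \frac{s}{9}$)
$-269179 - \left(\left(S{\left(93,F \right)} + 78981\right) + 142373\right) = -269179 - \left(\left(\left(\frac{96}{-408} + \frac{1}{9} \left(-408\right)\right) + 78981\right) + 142373\right) = -269179 - \left(\left(\left(96 \left(- \frac{1}{408}\right) - \frac{136}{3}\right) + 78981\right) + 142373\right) = -269179 - \left(\left(\left(- \frac{4}{17} - \frac{136}{3}\right) + 78981\right) + 142373\right) = -269179 - \left(\left(- \frac{2324}{51} + 78981\right) + 142373\right) = -269179 - \left(\frac{4025707}{51} + 142373\right) = -269179 - \frac{11286730}{51} = - \frac{25014859}{51}$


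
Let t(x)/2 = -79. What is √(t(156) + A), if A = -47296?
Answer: I*√47454 ≈ 217.84*I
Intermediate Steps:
t(x) = -158 (t(x) = 2*(-79) = -158)
√(t(156) + A) = √(-158 - 47296) = √(-47454) = I*√47454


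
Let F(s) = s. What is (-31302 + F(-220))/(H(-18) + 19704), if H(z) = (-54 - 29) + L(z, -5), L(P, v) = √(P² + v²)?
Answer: -309246581/192491646 + 15761*√349/192491646 ≈ -1.6050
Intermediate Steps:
H(z) = -83 + √(25 + z²) (H(z) = (-54 - 29) + √(z² + (-5)²) = -83 + √(z² + 25) = -83 + √(25 + z²))
(-31302 + F(-220))/(H(-18) + 19704) = (-31302 - 220)/((-83 + √(25 + (-18)²)) + 19704) = -31522/((-83 + √(25 + 324)) + 19704) = -31522/((-83 + √349) + 19704) = -31522/(19621 + √349)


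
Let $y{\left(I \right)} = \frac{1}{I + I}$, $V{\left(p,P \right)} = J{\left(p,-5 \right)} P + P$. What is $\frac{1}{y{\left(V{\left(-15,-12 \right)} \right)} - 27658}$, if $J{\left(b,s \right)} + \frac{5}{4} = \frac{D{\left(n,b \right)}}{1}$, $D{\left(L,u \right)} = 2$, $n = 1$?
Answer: $- \frac{42}{1161637} \approx -3.6156 \cdot 10^{-5}$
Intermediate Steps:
$J{\left(b,s \right)} = \frac{3}{4}$ ($J{\left(b,s \right)} = - \frac{5}{4} + \frac{2}{1} = - \frac{5}{4} + 2 \cdot 1 = - \frac{5}{4} + 2 = \frac{3}{4}$)
$V{\left(p,P \right)} = \frac{7 P}{4}$ ($V{\left(p,P \right)} = \frac{3 P}{4} + P = \frac{7 P}{4}$)
$y{\left(I \right)} = \frac{1}{2 I}$
$\frac{1}{y{\left(V{\left(-15,-12 \right)} \right)} - 27658} = \frac{1}{\frac{1}{2 \cdot \frac{7}{4} \left(-12\right)} - 27658} = \frac{1}{\frac{1}{2 \left(-21\right)} - 27658} = \frac{1}{\frac{1}{2} \left(- \frac{1}{21}\right) - 27658} = \frac{1}{- \frac{1}{42} - 27658} = \frac{1}{- \frac{1161637}{42}} = - \frac{42}{1161637}$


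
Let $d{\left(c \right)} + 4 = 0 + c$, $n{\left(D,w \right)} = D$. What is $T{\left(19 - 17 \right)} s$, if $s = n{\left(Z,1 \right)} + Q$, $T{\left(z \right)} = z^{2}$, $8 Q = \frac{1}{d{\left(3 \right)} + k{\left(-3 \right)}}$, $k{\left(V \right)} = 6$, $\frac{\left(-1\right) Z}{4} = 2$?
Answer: $- \frac{319}{10} \approx -31.9$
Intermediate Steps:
$Z = -8$ ($Z = \left(-4\right) 2 = -8$)
$d{\left(c \right)} = -4 + c$ ($d{\left(c \right)} = -4 + \left(0 + c\right) = -4 + c$)
$Q = \frac{1}{40}$ ($Q = \frac{1}{8 \left(\left(-4 + 3\right) + 6\right)} = \frac{1}{8 \left(-1 + 6\right)} = \frac{1}{8 \cdot 5} = \frac{1}{8} \cdot \frac{1}{5} = \frac{1}{40} \approx 0.025$)
$s = - \frac{319}{40}$ ($s = -8 + \frac{1}{40} = - \frac{319}{40} \approx -7.975$)
$T{\left(19 - 17 \right)} s = \left(19 - 17\right)^{2} \left(- \frac{319}{40}\right) = 2^{2} \left(- \frac{319}{40}\right) = 4 \left(- \frac{319}{40}\right) = - \frac{319}{10}$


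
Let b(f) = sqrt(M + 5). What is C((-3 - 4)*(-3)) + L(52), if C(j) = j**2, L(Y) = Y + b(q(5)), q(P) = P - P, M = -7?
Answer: 493 + I*sqrt(2) ≈ 493.0 + 1.4142*I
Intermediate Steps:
q(P) = 0
b(f) = I*sqrt(2) (b(f) = sqrt(-7 + 5) = sqrt(-2) = I*sqrt(2))
L(Y) = Y + I*sqrt(2)
C((-3 - 4)*(-3)) + L(52) = ((-3 - 4)*(-3))**2 + (52 + I*sqrt(2)) = (-7*(-3))**2 + (52 + I*sqrt(2)) = 21**2 + (52 + I*sqrt(2)) = 441 + (52 + I*sqrt(2)) = 493 + I*sqrt(2)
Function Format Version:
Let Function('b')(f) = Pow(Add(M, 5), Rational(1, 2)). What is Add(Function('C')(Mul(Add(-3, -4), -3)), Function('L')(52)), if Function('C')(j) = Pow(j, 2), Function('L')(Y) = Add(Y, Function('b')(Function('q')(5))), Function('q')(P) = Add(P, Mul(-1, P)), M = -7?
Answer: Add(493, Mul(I, Pow(2, Rational(1, 2)))) ≈ Add(493.00, Mul(1.4142, I))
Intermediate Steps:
Function('q')(P) = 0
Function('b')(f) = Mul(I, Pow(2, Rational(1, 2))) (Function('b')(f) = Pow(Add(-7, 5), Rational(1, 2)) = Pow(-2, Rational(1, 2)) = Mul(I, Pow(2, Rational(1, 2))))
Function('L')(Y) = Add(Y, Mul(I, Pow(2, Rational(1, 2))))
Add(Function('C')(Mul(Add(-3, -4), -3)), Function('L')(52)) = Add(Pow(Mul(Add(-3, -4), -3), 2), Add(52, Mul(I, Pow(2, Rational(1, 2))))) = Add(Pow(Mul(-7, -3), 2), Add(52, Mul(I, Pow(2, Rational(1, 2))))) = Add(Pow(21, 2), Add(52, Mul(I, Pow(2, Rational(1, 2))))) = Add(441, Add(52, Mul(I, Pow(2, Rational(1, 2))))) = Add(493, Mul(I, Pow(2, Rational(1, 2))))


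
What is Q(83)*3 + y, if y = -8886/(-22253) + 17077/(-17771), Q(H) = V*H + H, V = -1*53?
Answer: -5120613101099/395458063 ≈ -12949.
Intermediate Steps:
V = -53
Q(H) = -52*H (Q(H) = -53*H + H = -52*H)
y = -222101375/395458063 (y = -8886*(-1/22253) + 17077*(-1/17771) = 8886/22253 - 17077/17771 = -222101375/395458063 ≈ -0.56163)
Q(83)*3 + y = -52*83*3 - 222101375/395458063 = -4316*3 - 222101375/395458063 = -12948 - 222101375/395458063 = -5120613101099/395458063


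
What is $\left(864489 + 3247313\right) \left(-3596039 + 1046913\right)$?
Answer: $-10481501385052$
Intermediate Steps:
$\left(864489 + 3247313\right) \left(-3596039 + 1046913\right) = 4111802 \left(-2549126\right) = -10481501385052$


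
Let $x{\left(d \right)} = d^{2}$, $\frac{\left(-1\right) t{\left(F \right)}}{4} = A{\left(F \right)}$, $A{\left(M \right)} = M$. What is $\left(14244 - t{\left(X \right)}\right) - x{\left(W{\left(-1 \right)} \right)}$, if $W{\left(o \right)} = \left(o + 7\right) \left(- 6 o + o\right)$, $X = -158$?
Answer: $12712$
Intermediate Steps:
$t{\left(F \right)} = - 4 F$
$W{\left(o \right)} = - 5 o \left(7 + o\right)$ ($W{\left(o \right)} = \left(7 + o\right) \left(- 5 o\right) = - 5 o \left(7 + o\right)$)
$\left(14244 - t{\left(X \right)}\right) - x{\left(W{\left(-1 \right)} \right)} = \left(14244 - \left(-4\right) \left(-158\right)\right) - \left(\left(-5\right) \left(-1\right) \left(7 - 1\right)\right)^{2} = \left(14244 - 632\right) - \left(\left(-5\right) \left(-1\right) 6\right)^{2} = \left(14244 - 632\right) - 30^{2} = 13612 - 900 = 12712$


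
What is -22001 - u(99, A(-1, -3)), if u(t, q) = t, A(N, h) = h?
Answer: -22100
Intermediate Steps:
-22001 - u(99, A(-1, -3)) = -22001 - 1*99 = -22001 - 99 = -22100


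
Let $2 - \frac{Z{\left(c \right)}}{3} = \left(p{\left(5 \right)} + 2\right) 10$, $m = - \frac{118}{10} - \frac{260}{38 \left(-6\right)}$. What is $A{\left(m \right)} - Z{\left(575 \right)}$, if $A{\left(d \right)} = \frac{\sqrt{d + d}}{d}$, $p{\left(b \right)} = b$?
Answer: $204 - \frac{i \sqrt{8835}}{217} \approx 204.0 - 0.43316 i$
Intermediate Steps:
$m = - \frac{3038}{285}$ ($m = \left(-118\right) \frac{1}{10} - \frac{260}{-228} = - \frac{59}{5} - - \frac{65}{57} = - \frac{59}{5} + \frac{65}{57} = - \frac{3038}{285} \approx -10.66$)
$Z{\left(c \right)} = -204$ ($Z{\left(c \right)} = 6 - 3 \left(5 + 2\right) 10 = 6 - 3 \cdot 7 \cdot 10 = 6 - 210 = -204$)
$A{\left(d \right)} = \frac{\sqrt{2}}{\sqrt{d}}$ ($A{\left(d \right)} = \frac{\sqrt{2 d}}{d} = \frac{\sqrt{2} \sqrt{d}}{d} = \frac{\sqrt{2}}{\sqrt{d}}$)
$A{\left(m \right)} - Z{\left(575 \right)} = \frac{\sqrt{2}}{\frac{7}{285} i \sqrt{17670}} - -204 = \sqrt{2} \left(- \frac{i \sqrt{17670}}{434}\right) + 204 = - \frac{i \sqrt{8835}}{217} + 204 = 204 - \frac{i \sqrt{8835}}{217}$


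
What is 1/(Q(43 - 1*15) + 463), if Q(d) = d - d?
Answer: 1/463 ≈ 0.0021598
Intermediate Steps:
Q(d) = 0
1/(Q(43 - 1*15) + 463) = 1/(0 + 463) = 1/463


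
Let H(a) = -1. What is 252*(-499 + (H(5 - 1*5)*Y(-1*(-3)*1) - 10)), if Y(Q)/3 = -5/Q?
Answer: -127008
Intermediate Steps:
Y(Q) = -15/Q (Y(Q) = 3*(-5/Q) = -15/Q)
252*(-499 + (H(5 - 1*5)*Y(-1*(-3)*1) - 10)) = 252*(-499 + (-(-15)/(-1*(-3)*1) - 10)) = 252*(-499 + (-(-15)/(3*1) - 10)) = 252*(-499 + (-(-15)/3 - 10)) = 252*(-499 + (-1*(-5) - 10)) = 252*(-499 + (5 - 10)) = 252*(-499 - 5) = 252*(-504) = -127008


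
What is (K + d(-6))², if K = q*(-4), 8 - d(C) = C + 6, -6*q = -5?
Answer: 196/9 ≈ 21.778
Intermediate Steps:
q = ⅚ (q = -⅙*(-5) = ⅚ ≈ 0.83333)
d(C) = 2 - C (d(C) = 8 - (C + 6) = 8 - (6 + C) = 8 + (-6 - C) = 2 - C)
K = -10/3 (K = (⅚)*(-4) = -10/3 ≈ -3.3333)
(K + d(-6))² = (-10/3 + (2 - 1*(-6)))² = (-10/3 + (2 + 6))² = (-10/3 + 8)² = (14/3)² = 196/9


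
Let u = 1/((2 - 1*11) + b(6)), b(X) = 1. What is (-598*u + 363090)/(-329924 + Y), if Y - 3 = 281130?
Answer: -1452659/195164 ≈ -7.4433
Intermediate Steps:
Y = 281133 (Y = 3 + 281130 = 281133)
u = -⅛ (u = 1/((2 - 1*11) + 1) = 1/((2 - 11) + 1) = 1/(-9 + 1) = 1/(-8) = -⅛ ≈ -0.12500)
(-598*u + 363090)/(-329924 + Y) = (-598*(-⅛) + 363090)/(-329924 + 281133) = (299/4 + 363090)/(-48791) = (1452659/4)*(-1/48791) = -1452659/195164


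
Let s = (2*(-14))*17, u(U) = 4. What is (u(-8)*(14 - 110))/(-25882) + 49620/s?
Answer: -160510257/1539979 ≈ -104.23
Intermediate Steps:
s = -476 (s = -28*17 = -476)
(u(-8)*(14 - 110))/(-25882) + 49620/s = (4*(14 - 110))/(-25882) + 49620/(-476) = (4*(-96))*(-1/25882) + 49620*(-1/476) = -384*(-1/25882) - 12405/119 = 192/12941 - 12405/119 = -160510257/1539979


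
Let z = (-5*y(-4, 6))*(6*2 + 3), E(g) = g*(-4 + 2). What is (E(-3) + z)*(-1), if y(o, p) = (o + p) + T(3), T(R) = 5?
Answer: 519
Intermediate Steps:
y(o, p) = 5 + o + p (y(o, p) = (o + p) + 5 = 5 + o + p)
E(g) = -2*g (E(g) = g*(-2) = -2*g)
z = -525 (z = (-5*(5 - 4 + 6))*(6*2 + 3) = (-5*7)*(12 + 3) = -35*15 = -525)
(E(-3) + z)*(-1) = (-2*(-3) - 525)*(-1) = (6 - 525)*(-1) = -519*(-1) = 519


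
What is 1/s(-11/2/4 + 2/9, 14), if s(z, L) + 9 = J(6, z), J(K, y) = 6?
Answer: -⅓ ≈ -0.33333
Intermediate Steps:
s(z, L) = -3 (s(z, L) = -9 + 6 = -3)
1/s(-11/2/4 + 2/9, 14) = 1/(-3) = -⅓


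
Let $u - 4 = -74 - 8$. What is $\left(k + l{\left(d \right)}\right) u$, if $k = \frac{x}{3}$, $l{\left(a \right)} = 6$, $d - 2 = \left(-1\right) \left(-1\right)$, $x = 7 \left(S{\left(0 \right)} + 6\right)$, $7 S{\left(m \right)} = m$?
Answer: $-1560$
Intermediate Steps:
$S{\left(m \right)} = \frac{m}{7}$
$x = 42$ ($x = 7 \left(\frac{1}{7} \cdot 0 + 6\right) = 7 \left(0 + 6\right) = 7 \cdot 6 = 42$)
$d = 3$ ($d = 2 - -1 = 2 + 1 = 3$)
$k = 14$ ($k = \frac{42}{3} = 42 \cdot \frac{1}{3} = 14$)
$u = -78$ ($u = 4 - 82 = -78$)
$\left(k + l{\left(d \right)}\right) u = \left(14 + 6\right) \left(-78\right) = 20 \left(-78\right) = -1560$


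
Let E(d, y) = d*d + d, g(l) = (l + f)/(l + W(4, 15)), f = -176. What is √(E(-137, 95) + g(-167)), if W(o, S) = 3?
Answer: √125295631/82 ≈ 136.51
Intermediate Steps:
g(l) = (-176 + l)/(3 + l) (g(l) = (l - 176)/(l + 3) = (-176 + l)/(3 + l))
E(d, y) = d + d² (E(d, y) = d² + d = d + d²)
√(E(-137, 95) + g(-167)) = √(-137*(1 - 137) + (-176 - 167)/(3 - 167)) = √(-137*(-136) - 343/(-164)) = √(18632 - 1/164*(-343)) = √(18632 + 343/164) = √(3055991/164) = √125295631/82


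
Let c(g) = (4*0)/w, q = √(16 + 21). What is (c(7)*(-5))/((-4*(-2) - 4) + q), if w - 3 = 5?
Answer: 0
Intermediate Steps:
w = 8 (w = 3 + 5 = 8)
q = √37 ≈ 6.0828
c(g) = 0 (c(g) = (4*0)/8 = 0*(⅛) = 0)
(c(7)*(-5))/((-4*(-2) - 4) + q) = (0*(-5))/((-4*(-2) - 4) + √37) = 0/((8 - 4) + √37) = 0/(4 + √37) = 0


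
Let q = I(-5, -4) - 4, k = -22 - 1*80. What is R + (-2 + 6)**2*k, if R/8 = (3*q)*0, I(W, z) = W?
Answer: -1632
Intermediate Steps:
k = -102 (k = -22 - 80 = -102)
q = -9 (q = -5 - 4 = -9)
R = 0 (R = 8*((3*(-9))*0) = 8*(-27*0) = 8*0 = 0)
R + (-2 + 6)**2*k = 0 + (-2 + 6)**2*(-102) = 0 + 4**2*(-102) = 0 + 16*(-102) = 0 - 1632 = -1632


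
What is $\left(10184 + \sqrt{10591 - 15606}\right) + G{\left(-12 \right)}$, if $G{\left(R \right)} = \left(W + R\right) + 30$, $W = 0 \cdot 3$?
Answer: $10202 + i \sqrt{5015} \approx 10202.0 + 70.817 i$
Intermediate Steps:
$W = 0$
$G{\left(R \right)} = 30 + R$ ($G{\left(R \right)} = \left(0 + R\right) + 30 = R + 30 = 30 + R$)
$\left(10184 + \sqrt{10591 - 15606}\right) + G{\left(-12 \right)} = \left(10184 + \sqrt{10591 - 15606}\right) + \left(30 - 12\right) = \left(10184 + \sqrt{-5015}\right) + 18 = \left(10184 + i \sqrt{5015}\right) + 18 = 10202 + i \sqrt{5015}$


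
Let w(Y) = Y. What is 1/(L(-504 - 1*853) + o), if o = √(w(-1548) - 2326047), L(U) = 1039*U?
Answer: -1409923/1987885193524 - I*√2327595/1987885193524 ≈ -7.0926e-7 - 7.6747e-10*I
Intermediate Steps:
o = I*√2327595 (o = √(-1548 - 2326047) = √(-2327595) = I*√2327595 ≈ 1525.6*I)
1/(L(-504 - 1*853) + o) = 1/(1039*(-504 - 1*853) + I*√2327595) = 1/(1039*(-504 - 853) + I*√2327595) = 1/(1039*(-1357) + I*√2327595) = 1/(-1409923 + I*√2327595)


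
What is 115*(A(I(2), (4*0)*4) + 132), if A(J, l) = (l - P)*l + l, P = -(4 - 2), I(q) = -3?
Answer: 15180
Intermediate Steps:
P = -2 (P = -1*2 = -2)
A(J, l) = l + l*(2 + l) (A(J, l) = (l - 1*(-2))*l + l = (l + 2)*l + l = (2 + l)*l + l = l*(2 + l) + l = l + l*(2 + l))
115*(A(I(2), (4*0)*4) + 132) = 115*(((4*0)*4)*(3 + (4*0)*4) + 132) = 115*((0*4)*(3 + 0*4) + 132) = 115*(0*(3 + 0) + 132) = 115*(0*3 + 132) = 115*(0 + 132) = 115*132 = 15180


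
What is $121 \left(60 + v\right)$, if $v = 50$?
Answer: $13310$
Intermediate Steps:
$121 \left(60 + v\right) = 121 \left(60 + 50\right) = 121 \cdot 110 = 13310$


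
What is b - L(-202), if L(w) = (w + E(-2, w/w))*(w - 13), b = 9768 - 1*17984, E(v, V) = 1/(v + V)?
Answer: -51861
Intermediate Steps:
E(v, V) = 1/(V + v)
b = -8216 (b = 9768 - 17984 = -8216)
L(w) = (-1 + w)*(-13 + w) (L(w) = (w + 1/(w/w - 2))*(w - 13) = (w + 1/(1 - 2))*(-13 + w) = (w + 1/(-1))*(-13 + w) = (w - 1)*(-13 + w) = (-1 + w)*(-13 + w))
b - L(-202) = -8216 - (13 + (-202)**2 - 14*(-202)) = -8216 - (13 + 40804 + 2828) = -8216 - 1*43645 = -8216 - 43645 = -51861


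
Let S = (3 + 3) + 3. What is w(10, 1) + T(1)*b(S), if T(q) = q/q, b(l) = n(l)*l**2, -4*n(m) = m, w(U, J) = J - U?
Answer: -765/4 ≈ -191.25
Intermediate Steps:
n(m) = -m/4
S = 9 (S = 6 + 3 = 9)
b(l) = -l**3/4 (b(l) = (-l/4)*l**2 = -l**3/4)
T(q) = 1
w(10, 1) + T(1)*b(S) = (1 - 1*10) + 1*(-1/4*9**3) = (1 - 10) + 1*(-1/4*729) = -9 + 1*(-729/4) = -9 - 729/4 = -765/4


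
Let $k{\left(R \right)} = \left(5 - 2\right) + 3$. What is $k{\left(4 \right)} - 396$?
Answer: $-390$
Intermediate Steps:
$k{\left(R \right)} = 6$ ($k{\left(R \right)} = 3 + 3 = 6$)
$k{\left(4 \right)} - 396 = 6 - 396 = -390$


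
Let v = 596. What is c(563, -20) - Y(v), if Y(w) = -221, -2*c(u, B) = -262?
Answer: 352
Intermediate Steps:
c(u, B) = 131 (c(u, B) = -½*(-262) = 131)
c(563, -20) - Y(v) = 131 - 1*(-221) = 131 + 221 = 352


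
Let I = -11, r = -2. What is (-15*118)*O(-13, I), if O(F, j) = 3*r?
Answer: 10620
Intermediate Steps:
O(F, j) = -6 (O(F, j) = 3*(-2) = -6)
(-15*118)*O(-13, I) = -15*118*(-6) = -1770*(-6) = 10620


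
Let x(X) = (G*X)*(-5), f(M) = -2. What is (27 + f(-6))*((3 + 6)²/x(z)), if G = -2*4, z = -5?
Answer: -81/8 ≈ -10.125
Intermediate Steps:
G = -8
x(X) = 40*X (x(X) = -8*X*(-5) = 40*X)
(27 + f(-6))*((3 + 6)²/x(z)) = (27 - 2)*((3 + 6)²/((40*(-5)))) = 25*(9²/(-200)) = 25*(81*(-1/200)) = 25*(-81/200) = -81/8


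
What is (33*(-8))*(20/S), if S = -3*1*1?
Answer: 1760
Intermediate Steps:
S = -3 (S = -3*1 = -3)
(33*(-8))*(20/S) = (33*(-8))*(20/(-3)) = -5280*(-1)/3 = -264*(-20/3) = 1760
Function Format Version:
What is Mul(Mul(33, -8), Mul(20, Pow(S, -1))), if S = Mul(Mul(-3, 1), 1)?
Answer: 1760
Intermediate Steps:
S = -3 (S = Mul(-3, 1) = -3)
Mul(Mul(33, -8), Mul(20, Pow(S, -1))) = Mul(Mul(33, -8), Mul(20, Pow(-3, -1))) = Mul(-264, Mul(20, Rational(-1, 3))) = Mul(-264, Rational(-20, 3)) = 1760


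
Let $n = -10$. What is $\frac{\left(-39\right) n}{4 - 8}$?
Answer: $- \frac{195}{2} \approx -97.5$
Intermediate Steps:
$\frac{\left(-39\right) n}{4 - 8} = \frac{\left(-39\right) \left(-10\right)}{4 - 8} = \frac{390}{-4} = 390 \left(- \frac{1}{4}\right) = - \frac{195}{2}$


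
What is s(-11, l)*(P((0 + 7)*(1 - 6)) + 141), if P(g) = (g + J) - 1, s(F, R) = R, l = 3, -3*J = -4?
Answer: 319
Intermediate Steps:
J = 4/3 (J = -1/3*(-4) = 4/3 ≈ 1.3333)
P(g) = 1/3 + g (P(g) = (g + 4/3) - 1 = (4/3 + g) - 1 = 1/3 + g)
s(-11, l)*(P((0 + 7)*(1 - 6)) + 141) = 3*((1/3 + (0 + 7)*(1 - 6)) + 141) = 3*((1/3 + 7*(-5)) + 141) = 3*((1/3 - 35) + 141) = 3*(-104/3 + 141) = 3*(319/3) = 319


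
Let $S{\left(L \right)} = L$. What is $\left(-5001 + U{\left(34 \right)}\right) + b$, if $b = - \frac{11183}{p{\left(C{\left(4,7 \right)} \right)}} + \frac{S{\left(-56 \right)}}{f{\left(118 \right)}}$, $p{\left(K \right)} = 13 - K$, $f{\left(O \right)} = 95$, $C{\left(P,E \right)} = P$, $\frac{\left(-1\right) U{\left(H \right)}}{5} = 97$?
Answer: $- \frac{5753419}{855} \approx -6729.1$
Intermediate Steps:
$U{\left(H \right)} = -485$ ($U{\left(H \right)} = \left(-5\right) 97 = -485$)
$b = - \frac{1062889}{855}$ ($b = - \frac{11183}{13 - 4} - \frac{56}{95} = - \frac{11183}{9} - \frac{56}{95} = - \frac{1062889}{855} \approx -1243.1$)
$\left(-5001 + U{\left(34 \right)}\right) + b = \left(-5001 - 485\right) - \frac{1062889}{855} = -5486 - \frac{1062889}{855} = - \frac{5753419}{855}$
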